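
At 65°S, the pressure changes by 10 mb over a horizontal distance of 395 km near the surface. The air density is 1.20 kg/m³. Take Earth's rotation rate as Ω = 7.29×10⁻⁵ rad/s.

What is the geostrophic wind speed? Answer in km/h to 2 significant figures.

57 km/h

Coriolis parameter at 65°S:
f = 2Ω sin φ = 2 × 7.29×10⁻⁵ × sin 65° = 1.32×10⁻⁴ s⁻¹
Pressure gradient: |∂P/∂n| = 1000 Pa / 395000 m = 2.53×10⁻³ Pa/m
Geostrophic balance (pressure-gradient force = Coriolis force):
V_g = (1/(fρ)) |∂P/∂n| = 2.53×10⁻³ / (1.32×10⁻⁴ × 1.20) = 16.0 m/s
Converting: 16.0 m/s × 3.6 = 57 km/h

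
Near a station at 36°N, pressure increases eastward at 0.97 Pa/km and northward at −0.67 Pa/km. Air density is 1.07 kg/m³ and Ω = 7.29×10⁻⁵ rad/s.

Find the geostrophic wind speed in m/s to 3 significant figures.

Coriolis parameter at 36°N:
f = 2Ω sin φ = 2 × 7.29×10⁻⁵ × sin 36° = 8.57×10⁻⁵ s⁻¹
Component geostrophic relations (x east, y north):
u_g = −(1/(fρ)) ∂P/∂y,  v_g = (1/(fρ)) ∂P/∂x
u_g = −(−0.67×10⁻³)/(8.57×10⁻⁵ × 1.07) = 7.31 m/s;  v_g = (0.97×10⁻³)/(8.57×10⁻⁵ × 1.07) = 10.6 m/s
|V_g| = √(u_g² + v_g²) = 12.9 m/s

12.9 m/s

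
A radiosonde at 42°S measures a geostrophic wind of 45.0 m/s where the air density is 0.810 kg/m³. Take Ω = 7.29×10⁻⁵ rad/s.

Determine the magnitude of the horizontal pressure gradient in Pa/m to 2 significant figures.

3.6×10⁻³ Pa/m

Coriolis parameter at 42°S:
f = 2Ω sin φ = 2 × 7.29×10⁻⁵ × sin 42° = 9.76×10⁻⁵ s⁻¹
Geostrophic balance rearranged: |∂P/∂n| = f ρ V_g
|∂P/∂n| = 9.76×10⁻⁵ × 0.810 × 45.0 = 3.56×10⁻³ Pa/m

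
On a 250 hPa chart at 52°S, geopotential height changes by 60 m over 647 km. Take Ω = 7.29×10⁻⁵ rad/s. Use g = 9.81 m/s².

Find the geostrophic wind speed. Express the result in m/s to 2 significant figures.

7.9 m/s

Coriolis parameter at 52°S:
f = 2Ω sin φ = 2 × 7.29×10⁻⁵ × sin 52° = 1.15×10⁻⁴ s⁻¹
Height gradient: |∂Z/∂n| = 60 m / 647000 m = 9.27×10⁻⁵
On a pressure surface, geostrophic balance gives V_g = (g/f)|∂Z/∂n|:
V_g = 9.81 × 9.27×10⁻⁵ / 1.15×10⁻⁴ = 7.92 m/s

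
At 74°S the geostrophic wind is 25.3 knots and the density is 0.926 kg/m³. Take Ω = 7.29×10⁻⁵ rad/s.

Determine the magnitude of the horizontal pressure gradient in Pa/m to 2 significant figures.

1.7×10⁻³ Pa/m

Coriolis parameter at 74°S:
f = 2Ω sin φ = 2 × 7.29×10⁻⁵ × sin 74° = 1.40×10⁻⁴ s⁻¹
Wind speed in SI: 25.3 knots = 13.0 m/s
Geostrophic balance rearranged: |∂P/∂n| = f ρ V_g
|∂P/∂n| = 1.40×10⁻⁴ × 0.926 × 13.0 = 1.69×10⁻³ Pa/m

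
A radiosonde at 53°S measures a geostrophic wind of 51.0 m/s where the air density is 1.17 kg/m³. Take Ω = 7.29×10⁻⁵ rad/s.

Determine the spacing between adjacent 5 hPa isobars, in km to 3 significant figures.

72.0 km

Coriolis parameter at 53°S:
f = 2Ω sin φ = 2 × 7.29×10⁻⁵ × sin 53° = 1.16×10⁻⁴ s⁻¹
Geostrophic balance rearranged: |∂P/∂n| = f ρ V_g
|∂P/∂n| = 1.16×10⁻⁴ × 1.17 × 51.0 = 6.95×10⁻³ Pa/m
Isobar spacing: Δn = ΔP/|∂P/∂n| = 500 Pa / 6.95×10⁻³ Pa/m = 71963 m ≈ 72.0 km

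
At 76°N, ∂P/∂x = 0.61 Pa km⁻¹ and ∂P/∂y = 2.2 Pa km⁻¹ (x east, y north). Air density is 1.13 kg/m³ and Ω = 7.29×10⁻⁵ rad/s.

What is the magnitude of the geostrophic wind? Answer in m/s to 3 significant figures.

14.3 m/s

Coriolis parameter at 76°N:
f = 2Ω sin φ = 2 × 7.29×10⁻⁵ × sin 76° = 1.41×10⁻⁴ s⁻¹
Component geostrophic relations (x east, y north):
u_g = −(1/(fρ)) ∂P/∂y,  v_g = (1/(fρ)) ∂P/∂x
u_g = −(2.2×10⁻³)/(1.41×10⁻⁴ × 1.13) = −13.8 m/s;  v_g = (0.61×10⁻³)/(1.41×10⁻⁴ × 1.13) = 3.82 m/s
|V_g| = √(u_g² + v_g²) = 14.3 m/s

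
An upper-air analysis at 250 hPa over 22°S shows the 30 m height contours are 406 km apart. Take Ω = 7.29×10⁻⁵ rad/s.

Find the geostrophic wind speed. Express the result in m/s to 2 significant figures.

13 m/s

Coriolis parameter at 22°S:
f = 2Ω sin φ = 2 × 7.29×10⁻⁵ × sin 22° = 5.46×10⁻⁵ s⁻¹
Height gradient: |∂Z/∂n| = 30 m / 406000 m = 7.39×10⁻⁵
On a pressure surface, geostrophic balance gives V_g = (g/f)|∂Z/∂n|:
V_g = 9.81 × 7.39×10⁻⁵ / 5.46×10⁻⁵ = 13.3 m/s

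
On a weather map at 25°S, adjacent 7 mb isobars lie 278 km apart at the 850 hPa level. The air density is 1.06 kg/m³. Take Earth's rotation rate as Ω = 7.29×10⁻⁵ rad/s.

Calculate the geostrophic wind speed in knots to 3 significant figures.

Coriolis parameter at 25°S:
f = 2Ω sin φ = 2 × 7.29×10⁻⁵ × sin 25° = 6.16×10⁻⁵ s⁻¹
Pressure gradient: |∂P/∂n| = 700 Pa / 278000 m = 2.52×10⁻³ Pa/m
Geostrophic balance (pressure-gradient force = Coriolis force):
V_g = (1/(fρ)) |∂P/∂n| = 2.52×10⁻³ / (6.16×10⁻⁵ × 1.06) = 38.6 m/s
Converting: 38.6 m/s × 1.944 = 74.9 knots

74.9 knots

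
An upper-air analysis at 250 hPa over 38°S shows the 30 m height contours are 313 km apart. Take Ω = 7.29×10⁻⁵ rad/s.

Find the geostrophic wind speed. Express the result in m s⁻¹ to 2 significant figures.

10 m s⁻¹

Coriolis parameter at 38°S:
f = 2Ω sin φ = 2 × 7.29×10⁻⁵ × sin 38° = 8.98×10⁻⁵ s⁻¹
Height gradient: |∂Z/∂n| = 30 m / 313000 m = 9.58×10⁻⁵
On a pressure surface, geostrophic balance gives V_g = (g/f)|∂Z/∂n|:
V_g = 9.81 × 9.58×10⁻⁵ / 8.98×10⁻⁵ = 10.5 m/s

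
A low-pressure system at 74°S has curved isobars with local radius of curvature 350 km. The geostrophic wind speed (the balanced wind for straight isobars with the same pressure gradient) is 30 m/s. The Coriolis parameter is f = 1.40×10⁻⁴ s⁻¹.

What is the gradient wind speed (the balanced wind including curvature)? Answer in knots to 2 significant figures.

Around a low, centrifugal force acts outward with Coriolis, so pressure-gradient force balances both:
(1/ρ)|∂P/∂n| = fV + V²/R  →  V² + fR·V − fR·V_g = 0
With fR = 1.40×10⁻⁴ × 350×10³ m = 49.0 m/s:
V = [−fR + √((fR)² + 4 fR V_g)]/2 = [−49.0 + √(49.0² + 4×49.0×30)]/2 = 21 m/s
Subgeostrophic (V < V_g = 30 m/s), as expected around a low.
Converting: 21 m/s × 1.944 = 41 knots

41 knots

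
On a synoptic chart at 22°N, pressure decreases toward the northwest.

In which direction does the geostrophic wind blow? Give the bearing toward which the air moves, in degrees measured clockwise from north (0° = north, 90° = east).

045°

The pressure-gradient force points toward the northwest (bearing 315°).
Geostrophic balance: in the Northern Hemisphere the Coriolis force deflects motion to the right, so the geostrophic wind blows 90° to the right of the pressure-gradient force (low pressure on the left).
Rotating 315° by 90° clockwise gives 045° — the wind blows toward the northeast.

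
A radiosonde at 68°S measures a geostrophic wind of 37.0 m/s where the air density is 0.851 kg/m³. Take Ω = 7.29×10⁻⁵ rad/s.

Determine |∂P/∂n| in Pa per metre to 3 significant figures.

4.26×10⁻³ Pa/m

Coriolis parameter at 68°S:
f = 2Ω sin φ = 2 × 7.29×10⁻⁵ × sin 68° = 1.35×10⁻⁴ s⁻¹
Geostrophic balance rearranged: |∂P/∂n| = f ρ V_g
|∂P/∂n| = 1.35×10⁻⁴ × 0.851 × 37.0 = 4.26×10⁻³ Pa/m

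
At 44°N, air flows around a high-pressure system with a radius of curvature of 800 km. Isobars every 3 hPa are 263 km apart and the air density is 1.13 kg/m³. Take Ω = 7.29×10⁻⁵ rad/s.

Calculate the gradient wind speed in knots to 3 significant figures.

22.6 knots

Coriolis parameter at 44°N:
f = 2Ω sin φ = 2 × 7.29×10⁻⁵ × sin 44° = 1.01×10⁻⁴ s⁻¹
Pressure gradient: |∂P/∂n| = 300 Pa / 263000 m = 1.14×10⁻³ Pa/m
Geostrophic speed: V_g = |∂P/∂n|/(fρ) = 1.14×10⁻³/(1.01×10⁻⁴ × 1.13) = 9.97 m/s
Around a high, pressure-gradient force acts outward with centrifugal, so Coriolis balances both:
fV = (1/ρ)|∂P/∂n| + V²/R  →  V² − fR·V + fR·V_g = 0
With fR = 1.01×10⁻⁴ × 800×10³ m = 81.0 m/s:
V = [fR − √((fR)² − 4 fR V_g)]/2 = [81.0 − √(81.0² − 4×81.0×9.97)]/2 = 11.6 m/s
Supergeostrophic (V > V_g = 9.97 m/s), as expected around a high.
Converting: 11.6 m/s × 1.944 = 22.6 knots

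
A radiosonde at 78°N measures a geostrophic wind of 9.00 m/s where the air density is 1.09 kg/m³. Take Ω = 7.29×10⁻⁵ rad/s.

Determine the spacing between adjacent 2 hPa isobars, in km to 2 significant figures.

140 km

Coriolis parameter at 78°N:
f = 2Ω sin φ = 2 × 7.29×10⁻⁵ × sin 78° = 1.43×10⁻⁴ s⁻¹
Geostrophic balance rearranged: |∂P/∂n| = f ρ V_g
|∂P/∂n| = 1.43×10⁻⁴ × 1.09 × 9.00 = 1.40×10⁻³ Pa/m
Isobar spacing: Δn = ΔP/|∂P/∂n| = 200 Pa / 1.40×10⁻³ Pa/m = 142955 m ≈ 140 km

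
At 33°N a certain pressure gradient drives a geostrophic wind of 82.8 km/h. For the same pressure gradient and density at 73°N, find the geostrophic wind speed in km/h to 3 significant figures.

47.2 km/h

With the same pressure gradient and density, V_g ∝ 1/f ∝ 1/sin φ.
V₂ = V₁ · sin φ₁ / sin φ₂ = 82.8 × sin 33° / sin 73°
V₂ = 82.8 × 0.5446/0.9563 = 47.2 km/h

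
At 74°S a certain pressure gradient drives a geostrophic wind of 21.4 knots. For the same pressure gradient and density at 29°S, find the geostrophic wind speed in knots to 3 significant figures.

42.4 knots

With the same pressure gradient and density, V_g ∝ 1/f ∝ 1/sin φ.
V₂ = V₁ · sin φ₁ / sin φ₂ = 21.4 × sin 74° / sin 29°
V₂ = 21.4 × 0.9613/0.4848 = 42.4 knots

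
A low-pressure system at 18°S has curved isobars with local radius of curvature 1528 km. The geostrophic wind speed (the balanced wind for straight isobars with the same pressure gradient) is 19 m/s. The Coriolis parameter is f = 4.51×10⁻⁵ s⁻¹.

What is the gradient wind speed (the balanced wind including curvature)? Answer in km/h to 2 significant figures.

56 km/h

Around a low, centrifugal force acts outward with Coriolis, so pressure-gradient force balances both:
(1/ρ)|∂P/∂n| = fV + V²/R  →  V² + fR·V − fR·V_g = 0
With fR = 4.51×10⁻⁵ × 1528×10³ m = 68.9 m/s:
V = [−fR + √((fR)² + 4 fR V_g)]/2 = [−68.9 + √(68.9² + 4×68.9×19)]/2 = 15.5 m/s
Subgeostrophic (V < V_g = 19 m/s), as expected around a low.
Converting: 15.5 m/s × 3.6 = 56 km/h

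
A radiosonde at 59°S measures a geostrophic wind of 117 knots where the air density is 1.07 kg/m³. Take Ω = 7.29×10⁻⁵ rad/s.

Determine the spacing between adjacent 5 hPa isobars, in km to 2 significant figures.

62 km

Coriolis parameter at 59°S:
f = 2Ω sin φ = 2 × 7.29×10⁻⁵ × sin 59° = 1.25×10⁻⁴ s⁻¹
Wind speed in SI: 117 knots = 60.2 m/s
Geostrophic balance rearranged: |∂P/∂n| = f ρ V_g
|∂P/∂n| = 1.25×10⁻⁴ × 1.07 × 60.2 = 8.05×10⁻³ Pa/m
Isobar spacing: Δn = ΔP/|∂P/∂n| = 500 Pa / 8.05×10⁻³ Pa/m = 62121 m ≈ 62 km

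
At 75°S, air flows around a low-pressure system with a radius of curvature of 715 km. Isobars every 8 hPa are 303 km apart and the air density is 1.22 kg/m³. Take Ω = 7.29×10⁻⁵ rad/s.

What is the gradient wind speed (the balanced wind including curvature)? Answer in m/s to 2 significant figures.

Coriolis parameter at 75°S:
f = 2Ω sin φ = 2 × 7.29×10⁻⁵ × sin 75° = 1.41×10⁻⁴ s⁻¹
Pressure gradient: |∂P/∂n| = 800 Pa / 303000 m = 2.64×10⁻³ Pa/m
Geostrophic speed: V_g = |∂P/∂n|/(fρ) = 2.64×10⁻³/(1.41×10⁻⁴ × 1.22) = 15.4 m/s
Around a low, centrifugal force acts outward with Coriolis, so pressure-gradient force balances both:
(1/ρ)|∂P/∂n| = fV + V²/R  →  V² + fR·V − fR·V_g = 0
With fR = 1.41×10⁻⁴ × 715×10³ m = 101 m/s:
V = [−fR + √((fR)² + 4 fR V_g)]/2 = [−101 + √(101² + 4×101×15.4)]/2 = 13.5 m/s
Subgeostrophic (V < V_g = 15.4 m/s), as expected around a low.

14 m/s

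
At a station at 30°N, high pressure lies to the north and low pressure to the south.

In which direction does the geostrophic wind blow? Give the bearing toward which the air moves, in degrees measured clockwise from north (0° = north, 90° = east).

270°

The pressure-gradient force points toward the south (bearing 180°).
Geostrophic balance: in the Northern Hemisphere the Coriolis force deflects motion to the right, so the geostrophic wind blows 90° to the right of the pressure-gradient force (low pressure on the left).
Rotating 180° by 90° clockwise gives 270° — the wind blows toward the west.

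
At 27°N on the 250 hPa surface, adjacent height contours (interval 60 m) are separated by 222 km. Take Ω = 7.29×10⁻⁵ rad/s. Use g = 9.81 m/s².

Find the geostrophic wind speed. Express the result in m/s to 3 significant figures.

Coriolis parameter at 27°N:
f = 2Ω sin φ = 2 × 7.29×10⁻⁵ × sin 27° = 6.62×10⁻⁵ s⁻¹
Height gradient: |∂Z/∂n| = 60 m / 222000 m = 2.70×10⁻⁴
On a pressure surface, geostrophic balance gives V_g = (g/f)|∂Z/∂n|:
V_g = 9.81 × 2.70×10⁻⁴ / 6.62×10⁻⁵ = 40.1 m/s

40.1 m/s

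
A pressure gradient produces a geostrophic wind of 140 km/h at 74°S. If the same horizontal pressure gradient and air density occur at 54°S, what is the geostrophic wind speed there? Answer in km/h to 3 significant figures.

166 km/h

With the same pressure gradient and density, V_g ∝ 1/f ∝ 1/sin φ.
V₂ = V₁ · sin φ₁ / sin φ₂ = 140 × sin 74° / sin 54°
V₂ = 140 × 0.9613/0.8090 = 166 km/h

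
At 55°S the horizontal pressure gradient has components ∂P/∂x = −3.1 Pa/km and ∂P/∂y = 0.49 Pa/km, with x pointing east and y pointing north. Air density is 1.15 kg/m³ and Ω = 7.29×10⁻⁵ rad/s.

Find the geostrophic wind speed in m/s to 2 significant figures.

23 m/s

Coriolis parameter at 55°S:
f = 2Ω sin φ = 2 × 7.29×10⁻⁵ × sin 55° = 1.19×10⁻⁴ s⁻¹
In the Southern Hemisphere f is negative: f = −1.19×10⁻⁴ s⁻¹.
Component geostrophic relations (x east, y north):
u_g = −(1/(fρ)) ∂P/∂y,  v_g = (1/(fρ)) ∂P/∂x
u_g = −(0.49×10⁻³)/(−1.19×10⁻⁴ × 1.15) = 3.57 m/s;  v_g = (−3.1×10⁻³)/(−1.19×10⁻⁴ × 1.15) = 22.6 m/s
|V_g| = √(u_g² + v_g²) = 22.9 m/s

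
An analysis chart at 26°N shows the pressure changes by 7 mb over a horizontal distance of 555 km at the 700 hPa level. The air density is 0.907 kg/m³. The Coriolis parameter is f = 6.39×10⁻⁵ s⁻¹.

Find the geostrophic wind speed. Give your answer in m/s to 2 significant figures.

Pressure gradient: |∂P/∂n| = 700 Pa / 555000 m = 1.26×10⁻³ Pa/m
Geostrophic balance (pressure-gradient force = Coriolis force):
V_g = (1/(fρ)) |∂P/∂n| = 1.26×10⁻³ / (6.39×10⁻⁵ × 0.907) = 21.8 m/s

22 m/s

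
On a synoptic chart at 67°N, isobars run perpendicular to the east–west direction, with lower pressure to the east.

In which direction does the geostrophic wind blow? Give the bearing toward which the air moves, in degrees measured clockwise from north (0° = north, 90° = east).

180°

The pressure-gradient force points toward the east (bearing 090°).
Geostrophic balance: in the Northern Hemisphere the Coriolis force deflects motion to the right, so the geostrophic wind blows 90° to the right of the pressure-gradient force (low pressure on the left).
Rotating 090° by 90° clockwise gives 180° — the wind blows toward the south.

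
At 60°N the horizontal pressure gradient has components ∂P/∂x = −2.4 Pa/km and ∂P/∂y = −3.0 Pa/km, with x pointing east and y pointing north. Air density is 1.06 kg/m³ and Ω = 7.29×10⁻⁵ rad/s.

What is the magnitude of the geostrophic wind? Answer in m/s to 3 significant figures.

Coriolis parameter at 60°N:
f = 2Ω sin φ = 2 × 7.29×10⁻⁵ × sin 60° = 1.26×10⁻⁴ s⁻¹
Component geostrophic relations (x east, y north):
u_g = −(1/(fρ)) ∂P/∂y,  v_g = (1/(fρ)) ∂P/∂x
u_g = −(−3.0×10⁻³)/(1.26×10⁻⁴ × 1.06) = 22.4 m/s;  v_g = (−2.4×10⁻³)/(1.26×10⁻⁴ × 1.06) = −17.9 m/s
|V_g| = √(u_g² + v_g²) = 28.7 m/s

28.7 m/s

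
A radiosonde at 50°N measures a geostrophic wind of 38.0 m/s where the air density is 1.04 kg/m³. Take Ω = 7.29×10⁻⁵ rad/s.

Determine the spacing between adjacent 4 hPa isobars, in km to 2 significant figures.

91 km

Coriolis parameter at 50°N:
f = 2Ω sin φ = 2 × 7.29×10⁻⁵ × sin 50° = 1.12×10⁻⁴ s⁻¹
Geostrophic balance rearranged: |∂P/∂n| = f ρ V_g
|∂P/∂n| = 1.12×10⁻⁴ × 1.04 × 38.0 = 4.41×10⁻³ Pa/m
Isobar spacing: Δn = ΔP/|∂P/∂n| = 400 Pa / 4.41×10⁻³ Pa/m = 90622 m ≈ 91 km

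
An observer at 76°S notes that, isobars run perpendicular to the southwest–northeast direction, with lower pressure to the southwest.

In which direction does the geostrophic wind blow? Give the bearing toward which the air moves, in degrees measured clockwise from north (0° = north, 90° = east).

135°

The pressure-gradient force points toward the southwest (bearing 225°).
Geostrophic balance: in the Southern Hemisphere the Coriolis force deflects motion to the left, so the geostrophic wind blows 90° to the left of the pressure-gradient force (low pressure on the right).
Rotating 225° by 90° counterclockwise gives 135° — the wind blows toward the southeast.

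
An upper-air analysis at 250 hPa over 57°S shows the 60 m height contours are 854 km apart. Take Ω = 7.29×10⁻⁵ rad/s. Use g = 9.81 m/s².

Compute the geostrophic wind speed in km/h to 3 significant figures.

Coriolis parameter at 57°S:
f = 2Ω sin φ = 2 × 7.29×10⁻⁵ × sin 57° = 1.22×10⁻⁴ s⁻¹
Height gradient: |∂Z/∂n| = 60 m / 854000 m = 7.03×10⁻⁵
On a pressure surface, geostrophic balance gives V_g = (g/f)|∂Z/∂n|:
V_g = 9.81 × 7.03×10⁻⁵ / 1.22×10⁻⁴ = 5.64 m/s
Converting: 5.64 m/s × 3.6 = 20.3 km/h

20.3 km/h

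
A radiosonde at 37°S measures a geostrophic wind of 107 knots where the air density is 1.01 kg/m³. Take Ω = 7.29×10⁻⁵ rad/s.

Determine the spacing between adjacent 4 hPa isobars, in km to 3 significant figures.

Coriolis parameter at 37°S:
f = 2Ω sin φ = 2 × 7.29×10⁻⁵ × sin 37° = 8.77×10⁻⁵ s⁻¹
Wind speed in SI: 107 knots = 55.0 m/s
Geostrophic balance rearranged: |∂P/∂n| = f ρ V_g
|∂P/∂n| = 8.77×10⁻⁵ × 1.01 × 55.0 = 4.88×10⁻³ Pa/m
Isobar spacing: Δn = ΔP/|∂P/∂n| = 400 Pa / 4.88×10⁻³ Pa/m = 81997 m ≈ 82.0 km

82.0 km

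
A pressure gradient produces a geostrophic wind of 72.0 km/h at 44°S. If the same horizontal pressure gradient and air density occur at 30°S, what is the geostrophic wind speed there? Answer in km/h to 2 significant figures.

100 km/h

With the same pressure gradient and density, V_g ∝ 1/f ∝ 1/sin φ.
V₂ = V₁ · sin φ₁ / sin φ₂ = 72.0 × sin 44° / sin 30°
V₂ = 72.0 × 0.6947/0.5000 = 100 km/h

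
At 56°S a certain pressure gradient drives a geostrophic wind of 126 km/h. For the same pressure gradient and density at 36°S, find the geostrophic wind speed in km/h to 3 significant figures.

With the same pressure gradient and density, V_g ∝ 1/f ∝ 1/sin φ.
V₂ = V₁ · sin φ₁ / sin φ₂ = 126 × sin 56° / sin 36°
V₂ = 126 × 0.8290/0.5878 = 178 km/h

178 km/h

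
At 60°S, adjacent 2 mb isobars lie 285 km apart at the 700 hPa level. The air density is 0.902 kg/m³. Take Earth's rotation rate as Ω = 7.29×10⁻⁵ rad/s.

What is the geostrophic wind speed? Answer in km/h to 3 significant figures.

Coriolis parameter at 60°S:
f = 2Ω sin φ = 2 × 7.29×10⁻⁵ × sin 60° = 1.26×10⁻⁴ s⁻¹
Pressure gradient: |∂P/∂n| = 200 Pa / 285000 m = 7.02×10⁻⁴ Pa/m
Geostrophic balance (pressure-gradient force = Coriolis force):
V_g = (1/(fρ)) |∂P/∂n| = 7.02×10⁻⁴ / (1.26×10⁻⁴ × 0.902) = 6.16 m/s
Converting: 6.16 m/s × 3.6 = 22.2 km/h

22.2 km/h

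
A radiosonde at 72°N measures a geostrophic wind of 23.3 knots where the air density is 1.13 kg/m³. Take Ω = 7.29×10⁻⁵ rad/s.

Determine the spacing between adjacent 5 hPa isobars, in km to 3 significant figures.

Coriolis parameter at 72°N:
f = 2Ω sin φ = 2 × 7.29×10⁻⁵ × sin 72° = 1.39×10⁻⁴ s⁻¹
Wind speed in SI: 23.3 knots = 12.0 m/s
Geostrophic balance rearranged: |∂P/∂n| = f ρ V_g
|∂P/∂n| = 1.39×10⁻⁴ × 1.13 × 12.0 = 1.88×10⁻³ Pa/m
Isobar spacing: Δn = ΔP/|∂P/∂n| = 500 Pa / 1.88×10⁻³ Pa/m = 266216 m ≈ 266 km

266 km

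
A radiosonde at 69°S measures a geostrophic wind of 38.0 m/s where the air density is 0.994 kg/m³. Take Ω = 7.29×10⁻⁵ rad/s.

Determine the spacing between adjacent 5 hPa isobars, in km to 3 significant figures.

Coriolis parameter at 69°S:
f = 2Ω sin φ = 2 × 7.29×10⁻⁵ × sin 69° = 1.36×10⁻⁴ s⁻¹
Geostrophic balance rearranged: |∂P/∂n| = f ρ V_g
|∂P/∂n| = 1.36×10⁻⁴ × 0.994 × 38.0 = 5.14×10⁻³ Pa/m
Isobar spacing: Δn = ΔP/|∂P/∂n| = 500 Pa / 5.14×10⁻³ Pa/m = 97250 m ≈ 97.3 km

97.3 km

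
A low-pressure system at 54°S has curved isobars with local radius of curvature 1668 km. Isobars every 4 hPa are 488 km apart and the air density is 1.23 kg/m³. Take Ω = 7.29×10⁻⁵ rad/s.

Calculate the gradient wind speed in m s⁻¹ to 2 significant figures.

Coriolis parameter at 54°S:
f = 2Ω sin φ = 2 × 7.29×10⁻⁵ × sin 54° = 1.18×10⁻⁴ s⁻¹
Pressure gradient: |∂P/∂n| = 400 Pa / 488000 m = 8.20×10⁻⁴ Pa/m
Geostrophic speed: V_g = |∂P/∂n|/(fρ) = 8.20×10⁻⁴/(1.18×10⁻⁴ × 1.23) = 5.65 m/s
Around a low, centrifugal force acts outward with Coriolis, so pressure-gradient force balances both:
(1/ρ)|∂P/∂n| = fV + V²/R  →  V² + fR·V − fR·V_g = 0
With fR = 1.18×10⁻⁴ × 1668×10³ m = 197 m/s:
V = [−fR + √((fR)² + 4 fR V_g)]/2 = [−197 + √(197² + 4×197×5.65)]/2 = 5.5 m/s
Subgeostrophic (V < V_g = 5.65 m/s), as expected around a low.

5.5 m s⁻¹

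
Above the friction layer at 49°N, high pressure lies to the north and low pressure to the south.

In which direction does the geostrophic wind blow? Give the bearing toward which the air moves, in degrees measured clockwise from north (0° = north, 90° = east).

The pressure-gradient force points toward the south (bearing 180°).
Geostrophic balance: in the Northern Hemisphere the Coriolis force deflects motion to the right, so the geostrophic wind blows 90° to the right of the pressure-gradient force (low pressure on the left).
Rotating 180° by 90° clockwise gives 270° — the wind blows toward the west.

270°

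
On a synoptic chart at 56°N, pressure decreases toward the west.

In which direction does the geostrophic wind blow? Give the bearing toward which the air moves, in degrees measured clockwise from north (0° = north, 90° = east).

000°

The pressure-gradient force points toward the west (bearing 270°).
Geostrophic balance: in the Northern Hemisphere the Coriolis force deflects motion to the right, so the geostrophic wind blows 90° to the right of the pressure-gradient force (low pressure on the left).
Rotating 270° by 90° clockwise gives 000° — the wind blows toward the north.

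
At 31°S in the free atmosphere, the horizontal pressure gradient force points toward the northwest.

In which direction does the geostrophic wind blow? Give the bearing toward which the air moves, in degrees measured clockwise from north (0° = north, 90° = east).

225°

The pressure-gradient force points toward the northwest (bearing 315°).
Geostrophic balance: in the Southern Hemisphere the Coriolis force deflects motion to the left, so the geostrophic wind blows 90° to the left of the pressure-gradient force (low pressure on the right).
Rotating 315° by 90° counterclockwise gives 225° — the wind blows toward the southwest.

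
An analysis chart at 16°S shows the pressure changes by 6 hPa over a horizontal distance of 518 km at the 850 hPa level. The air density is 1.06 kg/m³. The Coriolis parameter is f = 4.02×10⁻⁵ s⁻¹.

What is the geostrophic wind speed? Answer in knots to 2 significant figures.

53 knots

Pressure gradient: |∂P/∂n| = 600 Pa / 518000 m = 1.16×10⁻³ Pa/m
Geostrophic balance (pressure-gradient force = Coriolis force):
V_g = (1/(fρ)) |∂P/∂n| = 1.16×10⁻³ / (4.02×10⁻⁵ × 1.06) = 27.2 m/s
Converting: 27.2 m/s × 1.944 = 53 knots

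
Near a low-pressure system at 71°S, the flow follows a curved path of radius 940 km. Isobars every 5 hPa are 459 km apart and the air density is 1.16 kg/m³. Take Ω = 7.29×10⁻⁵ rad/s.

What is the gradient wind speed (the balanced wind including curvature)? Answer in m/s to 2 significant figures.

6.5 m/s

Coriolis parameter at 71°S:
f = 2Ω sin φ = 2 × 7.29×10⁻⁵ × sin 71° = 1.38×10⁻⁴ s⁻¹
Pressure gradient: |∂P/∂n| = 500 Pa / 459000 m = 1.09×10⁻³ Pa/m
Geostrophic speed: V_g = |∂P/∂n|/(fρ) = 1.09×10⁻³/(1.38×10⁻⁴ × 1.16) = 6.81 m/s
Around a low, centrifugal force acts outward with Coriolis, so pressure-gradient force balances both:
(1/ρ)|∂P/∂n| = fV + V²/R  →  V² + fR·V − fR·V_g = 0
With fR = 1.38×10⁻⁴ × 940×10³ m = 130 m/s:
V = [−fR + √((fR)² + 4 fR V_g)]/2 = [−130 + √(130² + 4×130×6.81)]/2 = 6.49 m/s
Subgeostrophic (V < V_g = 6.81 m/s), as expected around a low.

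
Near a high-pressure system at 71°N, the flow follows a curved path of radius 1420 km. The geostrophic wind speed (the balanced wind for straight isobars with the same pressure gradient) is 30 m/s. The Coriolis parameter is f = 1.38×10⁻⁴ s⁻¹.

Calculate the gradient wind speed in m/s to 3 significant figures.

Around a high, pressure-gradient force acts outward with centrifugal, so Coriolis balances both:
fV = (1/ρ)|∂P/∂n| + V²/R  →  V² − fR·V + fR·V_g = 0
With fR = 1.38×10⁻⁴ × 1420×10³ m = 196 m/s:
V = [fR − √((fR)² − 4 fR V_g)]/2 = [196 − √(196² − 4×196×30)]/2 = 37 m/s
Supergeostrophic (V > V_g = 30 m/s), as expected around a high.

37.0 m/s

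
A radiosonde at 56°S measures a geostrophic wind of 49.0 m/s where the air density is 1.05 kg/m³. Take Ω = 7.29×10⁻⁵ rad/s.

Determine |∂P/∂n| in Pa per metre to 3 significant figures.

Coriolis parameter at 56°S:
f = 2Ω sin φ = 2 × 7.29×10⁻⁵ × sin 56° = 1.21×10⁻⁴ s⁻¹
Geostrophic balance rearranged: |∂P/∂n| = f ρ V_g
|∂P/∂n| = 1.21×10⁻⁴ × 1.05 × 49.0 = 6.22×10⁻³ Pa/m

6.22×10⁻³ Pa/m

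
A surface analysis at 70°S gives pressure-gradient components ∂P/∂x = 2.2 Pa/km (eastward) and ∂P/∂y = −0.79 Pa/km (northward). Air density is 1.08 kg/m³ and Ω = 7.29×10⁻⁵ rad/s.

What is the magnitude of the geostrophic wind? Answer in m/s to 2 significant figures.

Coriolis parameter at 70°S:
f = 2Ω sin φ = 2 × 7.29×10⁻⁵ × sin 70° = 1.37×10⁻⁴ s⁻¹
In the Southern Hemisphere f is negative: f = −1.37×10⁻⁴ s⁻¹.
Component geostrophic relations (x east, y north):
u_g = −(1/(fρ)) ∂P/∂y,  v_g = (1/(fρ)) ∂P/∂x
u_g = −(−0.79×10⁻³)/(−1.37×10⁻⁴ × 1.08) = −5.34 m/s;  v_g = (2.2×10⁻³)/(−1.37×10⁻⁴ × 1.08) = −14.9 m/s
|V_g| = √(u_g² + v_g²) = 15.8 m/s

16 m/s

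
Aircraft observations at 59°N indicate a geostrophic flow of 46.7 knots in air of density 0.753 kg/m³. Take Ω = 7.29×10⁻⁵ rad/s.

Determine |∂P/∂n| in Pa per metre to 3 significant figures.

Coriolis parameter at 59°N:
f = 2Ω sin φ = 2 × 7.29×10⁻⁵ × sin 59° = 1.25×10⁻⁴ s⁻¹
Wind speed in SI: 46.7 knots = 24.0 m/s
Geostrophic balance rearranged: |∂P/∂n| = f ρ V_g
|∂P/∂n| = 1.25×10⁻⁴ × 0.753 × 24.0 = 2.26×10⁻³ Pa/m

2.26×10⁻³ Pa/m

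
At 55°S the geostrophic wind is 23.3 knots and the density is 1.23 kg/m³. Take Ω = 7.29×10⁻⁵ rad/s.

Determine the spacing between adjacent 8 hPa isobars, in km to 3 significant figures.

454 km

Coriolis parameter at 55°S:
f = 2Ω sin φ = 2 × 7.29×10⁻⁵ × sin 55° = 1.19×10⁻⁴ s⁻¹
Wind speed in SI: 23.3 knots = 12.0 m/s
Geostrophic balance rearranged: |∂P/∂n| = f ρ V_g
|∂P/∂n| = 1.19×10⁻⁴ × 1.23 × 12.0 = 1.76×10⁻³ Pa/m
Isobar spacing: Δn = ΔP/|∂P/∂n| = 800 Pa / 1.76×10⁻³ Pa/m = 454327 m ≈ 454 km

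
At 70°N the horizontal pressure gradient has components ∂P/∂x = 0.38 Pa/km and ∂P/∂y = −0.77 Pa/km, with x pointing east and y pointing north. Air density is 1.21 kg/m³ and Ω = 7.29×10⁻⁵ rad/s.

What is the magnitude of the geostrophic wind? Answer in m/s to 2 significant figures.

5.2 m/s

Coriolis parameter at 70°N:
f = 2Ω sin φ = 2 × 7.29×10⁻⁵ × sin 70° = 1.37×10⁻⁴ s⁻¹
Component geostrophic relations (x east, y north):
u_g = −(1/(fρ)) ∂P/∂y,  v_g = (1/(fρ)) ∂P/∂x
u_g = −(−0.77×10⁻³)/(1.37×10⁻⁴ × 1.21) = 4.64 m/s;  v_g = (0.38×10⁻³)/(1.37×10⁻⁴ × 1.21) = 2.29 m/s
|V_g| = √(u_g² + v_g²) = 5.18 m/s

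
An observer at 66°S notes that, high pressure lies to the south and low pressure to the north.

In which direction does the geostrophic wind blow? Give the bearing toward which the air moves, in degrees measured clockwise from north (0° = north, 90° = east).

The pressure-gradient force points toward the north (bearing 000°).
Geostrophic balance: in the Southern Hemisphere the Coriolis force deflects motion to the left, so the geostrophic wind blows 90° to the left of the pressure-gradient force (low pressure on the right).
Rotating 000° by 90° counterclockwise gives 270° — the wind blows toward the west.

270°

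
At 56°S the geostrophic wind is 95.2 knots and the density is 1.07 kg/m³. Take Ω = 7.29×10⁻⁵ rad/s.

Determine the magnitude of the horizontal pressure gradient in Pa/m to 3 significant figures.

6.33×10⁻³ Pa/m

Coriolis parameter at 56°S:
f = 2Ω sin φ = 2 × 7.29×10⁻⁵ × sin 56° = 1.21×10⁻⁴ s⁻¹
Wind speed in SI: 95.2 knots = 49.0 m/s
Geostrophic balance rearranged: |∂P/∂n| = f ρ V_g
|∂P/∂n| = 1.21×10⁻⁴ × 1.07 × 49.0 = 6.33×10⁻³ Pa/m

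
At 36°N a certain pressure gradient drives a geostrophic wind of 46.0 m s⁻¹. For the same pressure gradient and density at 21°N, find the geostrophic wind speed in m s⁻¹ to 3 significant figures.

75.4 m s⁻¹

With the same pressure gradient and density, V_g ∝ 1/f ∝ 1/sin φ.
V₂ = V₁ · sin φ₁ / sin φ₂ = 46.0 × sin 36° / sin 21°
V₂ = 46.0 × 0.5878/0.3584 = 75.4 m s⁻¹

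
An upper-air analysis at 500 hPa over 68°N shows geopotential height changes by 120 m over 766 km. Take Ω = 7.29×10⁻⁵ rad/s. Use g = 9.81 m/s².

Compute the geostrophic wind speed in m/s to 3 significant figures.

11.4 m/s

Coriolis parameter at 68°N:
f = 2Ω sin φ = 2 × 7.29×10⁻⁵ × sin 68° = 1.35×10⁻⁴ s⁻¹
Height gradient: |∂Z/∂n| = 120 m / 766000 m = 1.57×10⁻⁴
On a pressure surface, geostrophic balance gives V_g = (g/f)|∂Z/∂n|:
V_g = 9.81 × 1.57×10⁻⁴ / 1.35×10⁻⁴ = 11.4 m/s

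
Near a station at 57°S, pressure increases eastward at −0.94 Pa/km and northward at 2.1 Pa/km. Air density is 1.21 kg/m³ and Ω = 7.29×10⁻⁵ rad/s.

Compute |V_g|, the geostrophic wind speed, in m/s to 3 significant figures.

15.6 m/s

Coriolis parameter at 57°S:
f = 2Ω sin φ = 2 × 7.29×10⁻⁵ × sin 57° = 1.22×10⁻⁴ s⁻¹
In the Southern Hemisphere f is negative: f = −1.22×10⁻⁴ s⁻¹.
Component geostrophic relations (x east, y north):
u_g = −(1/(fρ)) ∂P/∂y,  v_g = (1/(fρ)) ∂P/∂x
u_g = −(2.1×10⁻³)/(−1.22×10⁻⁴ × 1.21) = 14.2 m/s;  v_g = (−0.94×10⁻³)/(−1.22×10⁻⁴ × 1.21) = 6.35 m/s
|V_g| = √(u_g² + v_g²) = 15.6 m/s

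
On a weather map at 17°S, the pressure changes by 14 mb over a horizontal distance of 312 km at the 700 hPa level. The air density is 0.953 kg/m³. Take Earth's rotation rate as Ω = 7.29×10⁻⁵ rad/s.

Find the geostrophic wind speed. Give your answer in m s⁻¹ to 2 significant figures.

110 m s⁻¹

Coriolis parameter at 17°S:
f = 2Ω sin φ = 2 × 7.29×10⁻⁵ × sin 17° = 4.26×10⁻⁵ s⁻¹
Pressure gradient: |∂P/∂n| = 1400 Pa / 312000 m = 4.49×10⁻³ Pa/m
Geostrophic balance (pressure-gradient force = Coriolis force):
V_g = (1/(fρ)) |∂P/∂n| = 4.49×10⁻³ / (4.26×10⁻⁵ × 0.953) = 110 m/s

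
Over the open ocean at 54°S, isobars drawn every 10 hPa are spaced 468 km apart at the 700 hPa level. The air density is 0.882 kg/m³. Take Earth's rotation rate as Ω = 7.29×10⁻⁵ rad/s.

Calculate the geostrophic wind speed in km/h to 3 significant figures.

Coriolis parameter at 54°S:
f = 2Ω sin φ = 2 × 7.29×10⁻⁵ × sin 54° = 1.18×10⁻⁴ s⁻¹
Pressure gradient: |∂P/∂n| = 1000 Pa / 468000 m = 2.14×10⁻³ Pa/m
Geostrophic balance (pressure-gradient force = Coriolis force):
V_g = (1/(fρ)) |∂P/∂n| = 2.14×10⁻³ / (1.18×10⁻⁴ × 0.882) = 20.5 m/s
Converting: 20.5 m/s × 3.6 = 73.9 km/h

73.9 km/h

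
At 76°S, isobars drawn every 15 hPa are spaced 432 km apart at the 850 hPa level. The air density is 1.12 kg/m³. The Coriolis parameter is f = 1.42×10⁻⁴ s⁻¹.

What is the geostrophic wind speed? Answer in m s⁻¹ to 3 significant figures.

21.8 m s⁻¹

Pressure gradient: |∂P/∂n| = 1500 Pa / 432000 m = 3.47×10⁻³ Pa/m
Geostrophic balance (pressure-gradient force = Coriolis force):
V_g = (1/(fρ)) |∂P/∂n| = 3.47×10⁻³ / (1.42×10⁻⁴ × 1.12) = 21.8 m/s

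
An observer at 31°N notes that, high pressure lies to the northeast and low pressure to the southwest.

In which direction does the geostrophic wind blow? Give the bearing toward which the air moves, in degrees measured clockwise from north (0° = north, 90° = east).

315°

The pressure-gradient force points toward the southwest (bearing 225°).
Geostrophic balance: in the Northern Hemisphere the Coriolis force deflects motion to the right, so the geostrophic wind blows 90° to the right of the pressure-gradient force (low pressure on the left).
Rotating 225° by 90° clockwise gives 315° — the wind blows toward the northwest.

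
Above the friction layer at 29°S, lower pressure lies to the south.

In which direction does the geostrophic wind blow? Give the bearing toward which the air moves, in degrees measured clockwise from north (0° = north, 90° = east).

090°

The pressure-gradient force points toward the south (bearing 180°).
Geostrophic balance: in the Southern Hemisphere the Coriolis force deflects motion to the left, so the geostrophic wind blows 90° to the left of the pressure-gradient force (low pressure on the right).
Rotating 180° by 90° counterclockwise gives 090° — the wind blows toward the east.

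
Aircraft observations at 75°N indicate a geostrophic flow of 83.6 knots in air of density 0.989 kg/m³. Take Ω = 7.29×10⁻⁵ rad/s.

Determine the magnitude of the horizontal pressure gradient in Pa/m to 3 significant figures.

5.99×10⁻³ Pa/m

Coriolis parameter at 75°N:
f = 2Ω sin φ = 2 × 7.29×10⁻⁵ × sin 75° = 1.41×10⁻⁴ s⁻¹
Wind speed in SI: 83.6 knots = 43.0 m/s
Geostrophic balance rearranged: |∂P/∂n| = f ρ V_g
|∂P/∂n| = 1.41×10⁻⁴ × 0.989 × 43.0 = 5.99×10⁻³ Pa/m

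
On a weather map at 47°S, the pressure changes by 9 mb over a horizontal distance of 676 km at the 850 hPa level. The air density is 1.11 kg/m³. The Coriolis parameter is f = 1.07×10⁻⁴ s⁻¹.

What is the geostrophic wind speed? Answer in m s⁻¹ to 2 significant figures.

Pressure gradient: |∂P/∂n| = 900 Pa / 676000 m = 1.33×10⁻³ Pa/m
Geostrophic balance (pressure-gradient force = Coriolis force):
V_g = (1/(fρ)) |∂P/∂n| = 1.33×10⁻³ / (1.07×10⁻⁴ × 1.11) = 11.2 m/s

11 m s⁻¹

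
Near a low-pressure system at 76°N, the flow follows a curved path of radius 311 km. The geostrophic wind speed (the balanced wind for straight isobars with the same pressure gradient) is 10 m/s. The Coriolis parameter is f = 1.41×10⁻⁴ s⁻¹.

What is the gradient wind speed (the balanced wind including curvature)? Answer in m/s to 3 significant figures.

8.39 m/s

Around a low, centrifugal force acts outward with Coriolis, so pressure-gradient force balances both:
(1/ρ)|∂P/∂n| = fV + V²/R  →  V² + fR·V − fR·V_g = 0
With fR = 1.41×10⁻⁴ × 311×10³ m = 43.9 m/s:
V = [−fR + √((fR)² + 4 fR V_g)]/2 = [−43.9 + √(43.9² + 4×43.9×10)]/2 = 8.39 m/s
Subgeostrophic (V < V_g = 10 m/s), as expected around a low.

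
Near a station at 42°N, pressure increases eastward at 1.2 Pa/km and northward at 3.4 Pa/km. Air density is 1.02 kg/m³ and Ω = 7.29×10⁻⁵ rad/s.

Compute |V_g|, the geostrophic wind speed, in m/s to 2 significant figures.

Coriolis parameter at 42°N:
f = 2Ω sin φ = 2 × 7.29×10⁻⁵ × sin 42° = 9.76×10⁻⁵ s⁻¹
Component geostrophic relations (x east, y north):
u_g = −(1/(fρ)) ∂P/∂y,  v_g = (1/(fρ)) ∂P/∂x
u_g = −(3.4×10⁻³)/(9.76×10⁻⁵ × 1.02) = −34.2 m/s;  v_g = (1.2×10⁻³)/(9.76×10⁻⁵ × 1.02) = 12.1 m/s
|V_g| = √(u_g² + v_g²) = 36.2 m/s

36 m/s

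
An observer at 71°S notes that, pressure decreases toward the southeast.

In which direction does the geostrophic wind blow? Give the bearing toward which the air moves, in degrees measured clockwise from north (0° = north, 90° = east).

The pressure-gradient force points toward the southeast (bearing 135°).
Geostrophic balance: in the Southern Hemisphere the Coriolis force deflects motion to the left, so the geostrophic wind blows 90° to the left of the pressure-gradient force (low pressure on the right).
Rotating 135° by 90° counterclockwise gives 045° — the wind blows toward the northeast.

045°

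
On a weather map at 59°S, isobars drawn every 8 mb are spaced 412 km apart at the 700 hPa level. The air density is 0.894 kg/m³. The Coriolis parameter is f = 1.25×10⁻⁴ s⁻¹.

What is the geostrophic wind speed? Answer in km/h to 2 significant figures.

63 km/h

Pressure gradient: |∂P/∂n| = 800 Pa / 412000 m = 1.94×10⁻³ Pa/m
Geostrophic balance (pressure-gradient force = Coriolis force):
V_g = (1/(fρ)) |∂P/∂n| = 1.94×10⁻³ / (1.25×10⁻⁴ × 0.894) = 17.4 m/s
Converting: 17.4 m/s × 3.6 = 63 km/h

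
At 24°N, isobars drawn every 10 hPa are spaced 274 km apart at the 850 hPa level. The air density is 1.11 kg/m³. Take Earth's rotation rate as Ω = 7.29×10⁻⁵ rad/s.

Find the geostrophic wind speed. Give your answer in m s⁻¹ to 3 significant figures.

55.4 m s⁻¹

Coriolis parameter at 24°N:
f = 2Ω sin φ = 2 × 7.29×10⁻⁵ × sin 24° = 5.93×10⁻⁵ s⁻¹
Pressure gradient: |∂P/∂n| = 1000 Pa / 274000 m = 3.65×10⁻³ Pa/m
Geostrophic balance (pressure-gradient force = Coriolis force):
V_g = (1/(fρ)) |∂P/∂n| = 3.65×10⁻³ / (5.93×10⁻⁵ × 1.11) = 55.4 m/s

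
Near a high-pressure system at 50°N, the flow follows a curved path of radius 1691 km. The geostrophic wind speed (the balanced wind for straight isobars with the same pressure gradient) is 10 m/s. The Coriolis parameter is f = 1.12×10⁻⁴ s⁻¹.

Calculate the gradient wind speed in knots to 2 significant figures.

Around a high, pressure-gradient force acts outward with centrifugal, so Coriolis balances both:
fV = (1/ρ)|∂P/∂n| + V²/R  →  V² − fR·V + fR·V_g = 0
With fR = 1.12×10⁻⁴ × 1691×10³ m = 189 m/s:
V = [fR − √((fR)² − 4 fR V_g)]/2 = [189 − √(189² − 4×189×10)]/2 = 10.6 m/s
Supergeostrophic (V > V_g = 10 m/s), as expected around a high.
Converting: 10.6 m/s × 1.944 = 21 knots

21 knots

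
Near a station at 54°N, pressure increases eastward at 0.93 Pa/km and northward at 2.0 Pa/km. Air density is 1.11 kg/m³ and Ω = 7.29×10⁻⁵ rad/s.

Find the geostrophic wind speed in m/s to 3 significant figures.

16.8 m/s

Coriolis parameter at 54°N:
f = 2Ω sin φ = 2 × 7.29×10⁻⁵ × sin 54° = 1.18×10⁻⁴ s⁻¹
Component geostrophic relations (x east, y north):
u_g = −(1/(fρ)) ∂P/∂y,  v_g = (1/(fρ)) ∂P/∂x
u_g = −(2.0×10⁻³)/(1.18×10⁻⁴ × 1.11) = −15.3 m/s;  v_g = (0.93×10⁻³)/(1.18×10⁻⁴ × 1.11) = 7.10 m/s
|V_g| = √(u_g² + v_g²) = 16.8 m/s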